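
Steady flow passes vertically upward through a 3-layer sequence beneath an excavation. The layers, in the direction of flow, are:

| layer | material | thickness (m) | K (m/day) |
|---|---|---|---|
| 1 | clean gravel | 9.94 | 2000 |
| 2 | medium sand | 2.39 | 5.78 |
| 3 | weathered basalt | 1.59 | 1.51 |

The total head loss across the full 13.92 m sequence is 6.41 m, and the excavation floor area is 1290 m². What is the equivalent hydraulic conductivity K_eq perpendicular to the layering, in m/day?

Flow is perpendicular to layering, so the layers act in series and the equivalent K is the thickness-weighted harmonic mean.
Total thickness L = 9.94 + 2.39 + 1.59 = 13.92 m.
Σ(b_i/K_i) = 9.94/2000 + 2.39/5.78 + 1.59/1.51 = 1.471 d.
K_eq = L / Σ(b_i/K_i) = 13.92 / 1.471 = 9.460 m/day.

9.46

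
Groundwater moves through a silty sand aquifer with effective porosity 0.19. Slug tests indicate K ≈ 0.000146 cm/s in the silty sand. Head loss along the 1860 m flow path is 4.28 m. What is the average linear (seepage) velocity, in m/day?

0.00153

Convert K: 0.000146 cm/s × 864 = 0.1261 m/day.
Hydraulic gradient i = Δh / L = 4.28 / 1860 = 0.002301.
Darcy flux q = K · i = 0.1261 × 0.002301 = 0.0002903 m/day.
Seepage velocity v = q / n_e = 0.0002903 / 0.19 = 0.001528 m/day.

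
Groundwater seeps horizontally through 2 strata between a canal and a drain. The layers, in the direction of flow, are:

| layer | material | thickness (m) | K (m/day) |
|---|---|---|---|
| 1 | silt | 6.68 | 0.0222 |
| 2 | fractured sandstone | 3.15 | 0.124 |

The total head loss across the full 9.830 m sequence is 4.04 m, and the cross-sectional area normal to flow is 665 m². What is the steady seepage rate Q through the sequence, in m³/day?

Flow is perpendicular to layering, so the layers act in series and the equivalent K is the thickness-weighted harmonic mean.
Total thickness L = 6.68 + 3.15 = 9.830 m.
Σ(b_i/K_i) = 6.68/0.0222 + 3.15/0.124 = 326.3 d.
K_eq = L / Σ(b_i/K_i) = 9.830 / 326.3 = 0.03013 m/day.
Q = K_eq · A · (Δh/L) = 0.03013 × 665 × (4.04/9.830) = 8.233 m³/day.

8.23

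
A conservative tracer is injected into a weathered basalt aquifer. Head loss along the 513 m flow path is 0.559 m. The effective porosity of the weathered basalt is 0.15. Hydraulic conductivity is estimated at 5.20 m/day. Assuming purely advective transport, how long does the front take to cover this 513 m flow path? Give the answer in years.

Hydraulic gradient i = Δh / L = 0.559 / 513 = 0.001090.
Darcy flux q = K · i = 5.200 × 0.001090 = 0.005666 m/day.
Seepage velocity v = q / n_e = 0.005666 / 0.15 = 0.03778 m/day.
Travel time t = L / v = 513 / 0.03778 = 13580 days = 37.18 years.

37.2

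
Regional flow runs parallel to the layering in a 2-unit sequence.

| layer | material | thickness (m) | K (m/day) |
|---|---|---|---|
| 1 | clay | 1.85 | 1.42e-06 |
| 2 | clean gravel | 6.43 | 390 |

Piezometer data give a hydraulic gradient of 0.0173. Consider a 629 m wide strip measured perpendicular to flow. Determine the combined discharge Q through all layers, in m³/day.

27300

Flow is parallel to layering, so each bed carries its own Darcy discharge and the transmissivities add.
Σ(K_i·b_i) = 1.42e-06×1.85 + 390×6.43 = 2508 m²/day.
Hydraulic gradient i = 0.0173.
Q = Σ(K_i·b_i) · W · i = 2508 × 629 × 0.01730 = 27288 m³/day.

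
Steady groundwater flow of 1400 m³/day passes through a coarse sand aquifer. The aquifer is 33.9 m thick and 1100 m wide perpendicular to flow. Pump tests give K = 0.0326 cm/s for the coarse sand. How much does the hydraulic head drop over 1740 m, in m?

2.32

Convert K: 0.0326 cm/s × 864 = 28.17 m/day.
Cross-sectional area A = 1100 × 33.9 = 37290 m².
From Q = K·A·i, i = Q / (K·A) = 1400 / (28.17 × 37290) = 0.001333.
Head loss Δh = i · L = 0.001333 × 1740 = 2.319 m.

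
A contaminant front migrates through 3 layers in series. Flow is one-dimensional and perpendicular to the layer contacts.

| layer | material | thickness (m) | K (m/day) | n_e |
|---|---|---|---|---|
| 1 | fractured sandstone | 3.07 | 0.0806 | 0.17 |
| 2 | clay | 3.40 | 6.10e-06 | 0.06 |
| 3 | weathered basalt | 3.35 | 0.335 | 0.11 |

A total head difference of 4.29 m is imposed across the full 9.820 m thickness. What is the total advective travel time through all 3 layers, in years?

With flow normal to the layers, continuity requires the same specific discharge q through every layer.
Σ(b_i/K_i) = 3.07/0.0806 + 3.40/6.10e-06 + 3.35/0.335 = 5.574e+05 d.
q = Δh / Σ(b_i/K_i) = 4.29 / 5.574e+05 = 7.696e-06 m/day.
In each layer the seepage velocity is v_i = q/n_i, so the layer transit time is t_i = b_i·n_i / q:
  layer 1 (fractured sandstone): t_1 = 3.07 × 0.17 / 7.696e-06 = 67814 d
  layer 2 (clay): t_2 = 3.40 × 0.06 / 7.696e-06 = 26507 d
  layer 3 (weathered basalt): t_3 = 3.35 × 0.11 / 7.696e-06 = 47881 d
Total t = Σ t_i = 1.422e+05 days = 389.3 years.

389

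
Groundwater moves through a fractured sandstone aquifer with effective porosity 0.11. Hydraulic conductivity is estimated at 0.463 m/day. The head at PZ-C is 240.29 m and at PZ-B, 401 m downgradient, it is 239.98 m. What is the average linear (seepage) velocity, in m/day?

Hydraulic gradient i = (240.29 − 239.98) / 401 = 0.31 / 401 = 0.0007731.
Darcy flux q = K · i = 0.4630 × 0.0007731 = 0.0003579 m/day.
Seepage velocity v = q / n_e = 0.0003579 / 0.11 = 0.003254 m/day.

0.00325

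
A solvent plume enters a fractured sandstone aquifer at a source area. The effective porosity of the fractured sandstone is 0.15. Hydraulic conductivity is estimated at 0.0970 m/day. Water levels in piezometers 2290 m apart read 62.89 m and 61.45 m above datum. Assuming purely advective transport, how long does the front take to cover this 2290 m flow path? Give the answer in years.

15400

Hydraulic gradient i = (62.89 − 61.45) / 2290 = 1.44 / 2290 = 0.0006288.
Darcy flux q = K · i = 0.09700 × 0.0006288 = 6.100e-05 m/day.
Seepage velocity v = q / n_e = 6.100e-05 / 0.15 = 0.0004066 m/day.
Travel time t = L / v = 2290 / 0.0004066 = 5.632e+06 days = 15418 years.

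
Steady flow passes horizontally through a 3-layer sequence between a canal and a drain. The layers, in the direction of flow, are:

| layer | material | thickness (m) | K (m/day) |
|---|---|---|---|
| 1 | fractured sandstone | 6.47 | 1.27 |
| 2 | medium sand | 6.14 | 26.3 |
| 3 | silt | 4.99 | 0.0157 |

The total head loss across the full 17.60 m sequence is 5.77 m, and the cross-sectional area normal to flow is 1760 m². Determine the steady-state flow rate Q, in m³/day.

31.4

Flow is perpendicular to layering, so the layers act in series and the equivalent K is the thickness-weighted harmonic mean.
Total thickness L = 6.47 + 6.14 + 4.99 = 17.60 m.
Σ(b_i/K_i) = 6.47/1.27 + 6.14/26.3 + 4.99/0.0157 = 323.2 d.
K_eq = L / Σ(b_i/K_i) = 17.60 / 323.2 = 0.05446 m/day.
Q = K_eq · A · (Δh/L) = 0.05446 × 1760 × (5.77/17.60) = 31.42 m³/day.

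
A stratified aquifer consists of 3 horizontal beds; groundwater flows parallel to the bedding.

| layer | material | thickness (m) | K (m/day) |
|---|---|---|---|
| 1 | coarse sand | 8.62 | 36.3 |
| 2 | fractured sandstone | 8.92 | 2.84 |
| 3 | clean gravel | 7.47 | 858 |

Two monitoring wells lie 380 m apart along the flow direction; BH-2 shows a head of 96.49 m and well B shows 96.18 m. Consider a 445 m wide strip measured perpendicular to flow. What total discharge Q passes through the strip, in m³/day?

2450

Flow is parallel to layering, so each bed carries its own Darcy discharge and the transmissivities add.
Σ(K_i·b_i) = 36.3×8.62 + 2.84×8.92 + 858×7.47 = 6747 m²/day.
Hydraulic gradient i = (96.49 − 96.18) / 380 = 0.31 / 380 = 0.0008158.
Q = Σ(K_i·b_i) · W · i = 6747 × 445 × 0.0008158 = 2450 m³/day.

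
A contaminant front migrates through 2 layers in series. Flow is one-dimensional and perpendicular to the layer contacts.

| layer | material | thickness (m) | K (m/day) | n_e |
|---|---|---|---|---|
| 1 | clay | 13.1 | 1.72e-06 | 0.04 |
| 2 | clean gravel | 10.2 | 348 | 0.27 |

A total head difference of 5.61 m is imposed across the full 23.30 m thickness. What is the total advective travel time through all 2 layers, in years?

12200

With flow normal to the layers, continuity requires the same specific discharge q through every layer.
Σ(b_i/K_i) = 13.1/1.72e-06 + 10.2/348 = 7.616e+06 d.
q = Δh / Σ(b_i/K_i) = 5.61 / 7.616e+06 = 7.366e-07 m/day.
In each layer the seepage velocity is v_i = q/n_i, so the layer transit time is t_i = b_i·n_i / q:
  layer 1 (clay): t_1 = 13.1 × 0.04 / 7.366e-07 = 7.114e+05 d
  layer 2 (clean gravel): t_2 = 10.2 × 0.27 / 7.366e-07 = 3.739e+06 d
Total t = Σ t_i = 4.450e+06 days = 12184 years.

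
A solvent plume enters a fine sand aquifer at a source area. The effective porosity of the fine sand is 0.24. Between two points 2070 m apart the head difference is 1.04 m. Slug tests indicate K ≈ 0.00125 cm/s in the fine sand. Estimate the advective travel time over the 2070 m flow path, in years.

Convert K: 0.00125 cm/s × 864 = 1.080 m/day.
Hydraulic gradient i = Δh / L = 1.04 / 2070 = 0.0005024.
Darcy flux q = K · i = 1.080 × 0.0005024 = 0.0005426 m/day.
Seepage velocity v = q / n_e = 0.0005426 / 0.24 = 0.002261 m/day.
Travel time t = L / v = 2070 / 0.002261 = 9.156e+05 days = 2507 years.

2510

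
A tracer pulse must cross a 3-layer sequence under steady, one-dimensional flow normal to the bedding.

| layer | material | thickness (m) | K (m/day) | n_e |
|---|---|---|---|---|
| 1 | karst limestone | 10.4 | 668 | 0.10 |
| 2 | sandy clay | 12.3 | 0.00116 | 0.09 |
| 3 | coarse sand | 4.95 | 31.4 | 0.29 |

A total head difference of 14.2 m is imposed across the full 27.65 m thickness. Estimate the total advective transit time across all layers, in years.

7.32

With flow normal to the layers, continuity requires the same specific discharge q through every layer.
Σ(b_i/K_i) = 10.4/668 + 12.3/0.00116 + 4.95/31.4 = 10604 d.
q = Δh / Σ(b_i/K_i) = 14.2 / 10604 = 0.001339 m/day.
In each layer the seepage velocity is v_i = q/n_i, so the layer transit time is t_i = b_i·n_i / q:
  layer 1 (karst limestone): t_1 = 10.4 × 0.10 / 0.001339 = 776.6 d
  layer 2 (sandy clay): t_2 = 12.3 × 0.09 / 0.001339 = 826.6 d
  layer 3 (coarse sand): t_3 = 4.95 × 0.29 / 0.001339 = 1072 d
Total t = Σ t_i = 2675 days = 7.324 years.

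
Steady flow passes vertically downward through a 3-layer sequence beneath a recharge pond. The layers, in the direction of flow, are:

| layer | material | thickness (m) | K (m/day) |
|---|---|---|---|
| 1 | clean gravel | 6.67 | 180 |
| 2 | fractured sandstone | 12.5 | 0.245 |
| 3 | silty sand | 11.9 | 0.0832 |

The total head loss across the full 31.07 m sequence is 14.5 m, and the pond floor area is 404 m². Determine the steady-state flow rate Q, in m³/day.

30.2

Flow is perpendicular to layering, so the layers act in series and the equivalent K is the thickness-weighted harmonic mean.
Total thickness L = 6.67 + 12.5 + 11.9 = 31.07 m.
Σ(b_i/K_i) = 6.67/180 + 12.5/0.245 + 11.9/0.0832 = 194.1 d.
K_eq = L / Σ(b_i/K_i) = 31.07 / 194.1 = 0.1601 m/day.
Q = K_eq · A · (Δh/L) = 0.1601 × 404 × (14.5/31.07) = 30.18 m³/day.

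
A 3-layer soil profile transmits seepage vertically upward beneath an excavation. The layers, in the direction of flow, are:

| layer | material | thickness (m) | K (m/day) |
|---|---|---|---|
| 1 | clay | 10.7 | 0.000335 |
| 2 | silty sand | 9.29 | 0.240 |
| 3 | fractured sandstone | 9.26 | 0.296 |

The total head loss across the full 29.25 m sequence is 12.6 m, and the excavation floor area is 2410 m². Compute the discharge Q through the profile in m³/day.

Flow is perpendicular to layering, so the layers act in series and the equivalent K is the thickness-weighted harmonic mean.
Total thickness L = 10.7 + 9.29 + 9.26 = 29.25 m.
Σ(b_i/K_i) = 10.7/0.000335 + 9.29/0.240 + 9.26/0.296 = 32010 d.
K_eq = L / Σ(b_i/K_i) = 29.25 / 32010 = 0.0009138 m/day.
Q = K_eq · A · (Δh/L) = 0.0009138 × 2410 × (12.6/29.25) = 0.9486 m³/day.

0.949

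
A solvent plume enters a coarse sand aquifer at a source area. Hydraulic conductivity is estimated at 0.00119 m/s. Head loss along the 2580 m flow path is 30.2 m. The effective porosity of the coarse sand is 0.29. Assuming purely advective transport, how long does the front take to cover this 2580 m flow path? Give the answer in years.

Convert K: 0.00119 m/s × 86400 = 102.8 m/day.
Hydraulic gradient i = Δh / L = 30.2 / 2580 = 0.01171.
Darcy flux q = K · i = 102.8 × 0.01171 = 1.204 m/day.
Seepage velocity v = q / n_e = 1.204 / 0.29 = 4.150 m/day.
Travel time t = L / v = 2580 / 4.150 = 621.7 days = 1.702 years.

1.70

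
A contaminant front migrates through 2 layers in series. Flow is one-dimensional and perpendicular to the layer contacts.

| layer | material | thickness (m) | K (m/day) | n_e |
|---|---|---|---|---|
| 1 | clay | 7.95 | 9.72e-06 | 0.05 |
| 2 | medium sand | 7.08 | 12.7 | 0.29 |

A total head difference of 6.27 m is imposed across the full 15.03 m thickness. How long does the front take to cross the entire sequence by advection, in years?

875

With flow normal to the layers, continuity requires the same specific discharge q through every layer.
Σ(b_i/K_i) = 7.95/9.72e-06 + 7.08/12.7 = 8.179e+05 d.
q = Δh / Σ(b_i/K_i) = 6.27 / 8.179e+05 = 7.666e-06 m/day.
In each layer the seepage velocity is v_i = q/n_i, so the layer transit time is t_i = b_i·n_i / q:
  layer 1 (clay): t_1 = 7.95 × 0.05 / 7.666e-06 = 51853 d
  layer 2 (medium sand): t_2 = 7.08 × 0.29 / 7.666e-06 = 2.678e+05 d
Total t = Σ t_i = 3.197e+05 days = 875.3 years.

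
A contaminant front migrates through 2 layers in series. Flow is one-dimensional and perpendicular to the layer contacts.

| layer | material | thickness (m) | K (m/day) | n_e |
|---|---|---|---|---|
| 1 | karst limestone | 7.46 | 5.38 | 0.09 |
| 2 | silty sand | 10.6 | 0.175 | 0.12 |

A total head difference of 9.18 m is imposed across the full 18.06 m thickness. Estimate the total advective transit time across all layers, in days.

13.1

With flow normal to the layers, continuity requires the same specific discharge q through every layer.
Σ(b_i/K_i) = 7.46/5.38 + 10.6/0.175 = 61.96 d.
q = Δh / Σ(b_i/K_i) = 9.18 / 61.96 = 0.1482 m/day.
In each layer the seepage velocity is v_i = q/n_i, so the layer transit time is t_i = b_i·n_i / q:
  layer 1 (karst limestone): t_1 = 7.46 × 0.09 / 0.1482 = 4.531 d
  layer 2 (silty sand): t_2 = 10.6 × 0.12 / 0.1482 = 8.585 d
Total t = Σ t_i = 13.12 days.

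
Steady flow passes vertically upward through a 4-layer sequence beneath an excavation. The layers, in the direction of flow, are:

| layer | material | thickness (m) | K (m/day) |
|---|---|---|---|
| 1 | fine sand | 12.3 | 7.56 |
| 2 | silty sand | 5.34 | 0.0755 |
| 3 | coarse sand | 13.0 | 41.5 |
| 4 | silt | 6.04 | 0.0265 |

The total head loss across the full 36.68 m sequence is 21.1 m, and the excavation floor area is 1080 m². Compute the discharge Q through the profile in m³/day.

Flow is perpendicular to layering, so the layers act in series and the equivalent K is the thickness-weighted harmonic mean.
Total thickness L = 12.3 + 5.34 + 13.0 + 6.04 = 36.68 m.
Σ(b_i/K_i) = 12.3/7.56 + 5.34/0.0755 + 13.0/41.5 + 6.04/0.0265 = 300.6 d.
K_eq = L / Σ(b_i/K_i) = 36.68 / 300.6 = 0.1220 m/day.
Q = K_eq · A · (Δh/L) = 0.1220 × 1080 × (21.1/36.68) = 75.81 m³/day.

75.8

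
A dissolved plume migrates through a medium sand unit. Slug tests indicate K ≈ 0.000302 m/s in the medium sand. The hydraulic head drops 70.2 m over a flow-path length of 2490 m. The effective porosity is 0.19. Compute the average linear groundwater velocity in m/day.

3.87

Convert K: 0.000302 m/s × 86400 = 26.09 m/day.
Hydraulic gradient i = Δh / L = 70.2 / 2490 = 0.02819.
Darcy flux q = K · i = 26.09 × 0.02819 = 0.7356 m/day.
Seepage velocity v = q / n_e = 0.7356 / 0.19 = 3.872 m/day.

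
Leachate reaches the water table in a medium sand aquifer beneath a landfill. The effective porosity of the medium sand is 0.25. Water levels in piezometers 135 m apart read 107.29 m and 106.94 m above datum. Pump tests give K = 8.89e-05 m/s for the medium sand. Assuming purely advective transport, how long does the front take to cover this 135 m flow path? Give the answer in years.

Convert K: 8.89e-05 m/s × 86400 = 7.681 m/day.
Hydraulic gradient i = (107.29 − 106.94) / 135 = 0.35 / 135 = 0.002593.
Darcy flux q = K · i = 7.681 × 0.002593 = 0.01991 m/day.
Seepage velocity v = q / n_e = 0.01991 / 0.25 = 0.07965 m/day.
Travel time t = L / v = 135 / 0.07965 = 1695 days = 4.640 years.

4.64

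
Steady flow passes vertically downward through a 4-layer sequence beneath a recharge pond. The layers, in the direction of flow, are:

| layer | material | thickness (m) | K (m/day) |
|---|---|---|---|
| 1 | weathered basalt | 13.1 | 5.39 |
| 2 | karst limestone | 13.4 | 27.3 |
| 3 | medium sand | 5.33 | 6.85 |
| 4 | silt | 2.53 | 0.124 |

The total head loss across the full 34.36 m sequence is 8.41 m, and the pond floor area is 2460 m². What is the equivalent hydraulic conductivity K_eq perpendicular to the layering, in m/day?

1.43

Flow is perpendicular to layering, so the layers act in series and the equivalent K is the thickness-weighted harmonic mean.
Total thickness L = 13.1 + 13.4 + 5.33 + 2.53 = 34.36 m.
Σ(b_i/K_i) = 13.1/5.39 + 13.4/27.3 + 5.33/6.85 + 2.53/0.124 = 24.10 d.
K_eq = L / Σ(b_i/K_i) = 34.36 / 24.10 = 1.426 m/day.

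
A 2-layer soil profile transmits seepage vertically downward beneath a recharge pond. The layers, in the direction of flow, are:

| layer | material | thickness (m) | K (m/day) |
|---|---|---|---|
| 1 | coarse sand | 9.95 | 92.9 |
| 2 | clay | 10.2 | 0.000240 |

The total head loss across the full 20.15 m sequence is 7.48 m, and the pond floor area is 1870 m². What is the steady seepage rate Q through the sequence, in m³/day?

Flow is perpendicular to layering, so the layers act in series and the equivalent K is the thickness-weighted harmonic mean.
Total thickness L = 9.95 + 10.2 = 20.15 m.
Σ(b_i/K_i) = 9.95/92.9 + 10.2/0.000240 = 42500 d.
K_eq = L / Σ(b_i/K_i) = 20.15 / 42500 = 0.0004741 m/day.
Q = K_eq · A · (Δh/L) = 0.0004741 × 1870 × (7.48/20.15) = 0.3291 m³/day.

0.329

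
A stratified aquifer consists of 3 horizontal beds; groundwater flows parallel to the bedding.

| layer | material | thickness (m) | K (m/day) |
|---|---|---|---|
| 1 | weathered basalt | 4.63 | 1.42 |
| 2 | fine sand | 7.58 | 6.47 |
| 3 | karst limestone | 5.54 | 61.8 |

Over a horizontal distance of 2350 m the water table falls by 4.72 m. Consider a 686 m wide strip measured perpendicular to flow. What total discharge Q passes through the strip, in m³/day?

Flow is parallel to layering, so each bed carries its own Darcy discharge and the transmissivities add.
Σ(K_i·b_i) = 1.42×4.63 + 6.47×7.58 + 61.8×5.54 = 398.0 m²/day.
Hydraulic gradient i = Δh / L = 4.72 / 2350 = 0.002009.
Q = Σ(K_i·b_i) · W · i = 398.0 × 686 × 0.002009 = 548.4 m³/day.

548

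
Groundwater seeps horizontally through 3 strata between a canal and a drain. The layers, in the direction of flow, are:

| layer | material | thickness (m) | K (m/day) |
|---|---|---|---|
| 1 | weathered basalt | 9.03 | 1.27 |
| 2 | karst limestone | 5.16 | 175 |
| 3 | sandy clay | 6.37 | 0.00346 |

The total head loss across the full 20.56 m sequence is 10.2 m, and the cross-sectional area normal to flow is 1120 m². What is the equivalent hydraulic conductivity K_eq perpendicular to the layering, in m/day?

Flow is perpendicular to layering, so the layers act in series and the equivalent K is the thickness-weighted harmonic mean.
Total thickness L = 9.03 + 5.16 + 6.37 = 20.56 m.
Σ(b_i/K_i) = 9.03/1.27 + 5.16/175 + 6.37/0.00346 = 1848 d.
K_eq = L / Σ(b_i/K_i) = 20.56 / 1848 = 0.01112 m/day.

0.0111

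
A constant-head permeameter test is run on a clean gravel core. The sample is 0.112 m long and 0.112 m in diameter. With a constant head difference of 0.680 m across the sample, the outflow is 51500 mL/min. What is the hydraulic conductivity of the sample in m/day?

Cross-sectional area A = π·(d/2)² = π × (0.112/2)² = 0.009852 m².
Convert discharge: 51500 mL/min = 0.0008583 m³/s.
Darcy's law rearranged: K = Q·L / (A·Δh) = 0.0008583 × 0.112 / (0.009852 × 0.680) = 0.01435 m/s = 1240 m/day.

1240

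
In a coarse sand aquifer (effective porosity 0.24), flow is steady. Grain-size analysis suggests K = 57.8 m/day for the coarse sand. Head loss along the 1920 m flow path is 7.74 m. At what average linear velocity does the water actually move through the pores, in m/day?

Hydraulic gradient i = Δh / L = 7.74 / 1920 = 0.004031.
Darcy flux q = K · i = 57.80 × 0.004031 = 0.2330 m/day.
Seepage velocity v = q / n_e = 0.2330 / 0.24 = 0.9709 m/day.

0.971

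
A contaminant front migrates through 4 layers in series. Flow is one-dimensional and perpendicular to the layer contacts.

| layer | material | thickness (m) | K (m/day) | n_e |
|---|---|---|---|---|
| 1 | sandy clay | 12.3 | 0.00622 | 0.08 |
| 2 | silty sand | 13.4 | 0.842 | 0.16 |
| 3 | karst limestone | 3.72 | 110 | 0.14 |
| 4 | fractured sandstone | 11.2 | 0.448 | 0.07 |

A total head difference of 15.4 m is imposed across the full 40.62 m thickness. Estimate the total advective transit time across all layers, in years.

With flow normal to the layers, continuity requires the same specific discharge q through every layer.
Σ(b_i/K_i) = 12.3/0.00622 + 13.4/0.842 + 3.72/110 + 11.2/0.448 = 2018 d.
q = Δh / Σ(b_i/K_i) = 15.4 / 2018 = 0.007630 m/day.
In each layer the seepage velocity is v_i = q/n_i, so the layer transit time is t_i = b_i·n_i / q:
  layer 1 (sandy clay): t_1 = 12.3 × 0.08 / 0.007630 = 129.0 d
  layer 2 (silty sand): t_2 = 13.4 × 0.16 / 0.007630 = 281.0 d
  layer 3 (karst limestone): t_3 = 3.72 × 0.14 / 0.007630 = 68.26 d
  layer 4 (fractured sandstone): t_4 = 11.2 × 0.07 / 0.007630 = 102.8 d
Total t = Σ t_i = 581.0 days = 1.591 years.

1.59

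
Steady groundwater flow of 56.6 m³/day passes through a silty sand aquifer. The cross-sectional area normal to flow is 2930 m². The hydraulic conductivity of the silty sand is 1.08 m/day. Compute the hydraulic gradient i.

0.0179

From Q = K·A·i, i = Q / (K·A) = 56.6 / (1.080 × 2930) = 0.01789.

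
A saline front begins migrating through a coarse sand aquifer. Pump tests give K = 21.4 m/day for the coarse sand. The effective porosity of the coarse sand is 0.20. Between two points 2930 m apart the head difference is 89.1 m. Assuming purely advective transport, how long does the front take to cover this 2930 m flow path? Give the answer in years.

Hydraulic gradient i = Δh / L = 89.1 / 2930 = 0.03041.
Darcy flux q = K · i = 21.40 × 0.03041 = 0.6508 m/day.
Seepage velocity v = q / n_e = 0.6508 / 0.20 = 3.254 m/day.
Travel time t = L / v = 2930 / 3.254 = 900.5 days = 2.465 years.

2.47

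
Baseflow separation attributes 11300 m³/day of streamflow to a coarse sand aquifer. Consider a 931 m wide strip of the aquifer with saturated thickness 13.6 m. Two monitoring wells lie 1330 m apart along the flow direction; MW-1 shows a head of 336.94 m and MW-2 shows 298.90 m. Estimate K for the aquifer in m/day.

31.2

Cross-sectional area A = 931 × 13.6 = 12662 m².
Hydraulic gradient i = (336.94 − 298.90) / 1330 = 38.04 / 1330 = 0.02860.
From Q = K·A·i, K = Q / (A·i) = 11300 / (12662 × 0.02860) = 31.20 m/day.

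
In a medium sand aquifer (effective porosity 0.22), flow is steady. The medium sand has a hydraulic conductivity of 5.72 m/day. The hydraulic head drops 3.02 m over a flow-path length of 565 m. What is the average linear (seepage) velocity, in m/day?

Hydraulic gradient i = Δh / L = 3.02 / 565 = 0.005345.
Darcy flux q = K · i = 5.720 × 0.005345 = 0.03057 m/day.
Seepage velocity v = q / n_e = 0.03057 / 0.22 = 0.1390 m/day.

0.139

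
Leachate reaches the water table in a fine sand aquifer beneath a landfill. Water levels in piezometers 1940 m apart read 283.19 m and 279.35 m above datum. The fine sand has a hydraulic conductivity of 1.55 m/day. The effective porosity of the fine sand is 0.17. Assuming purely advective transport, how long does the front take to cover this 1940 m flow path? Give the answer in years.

294

Hydraulic gradient i = (283.19 − 279.35) / 1940 = 3.84 / 1940 = 0.001979.
Darcy flux q = K · i = 1.550 × 0.001979 = 0.003068 m/day.
Seepage velocity v = q / n_e = 0.003068 / 0.17 = 0.01805 m/day.
Travel time t = L / v = 1940 / 0.01805 = 1.075e+05 days = 294.3 years.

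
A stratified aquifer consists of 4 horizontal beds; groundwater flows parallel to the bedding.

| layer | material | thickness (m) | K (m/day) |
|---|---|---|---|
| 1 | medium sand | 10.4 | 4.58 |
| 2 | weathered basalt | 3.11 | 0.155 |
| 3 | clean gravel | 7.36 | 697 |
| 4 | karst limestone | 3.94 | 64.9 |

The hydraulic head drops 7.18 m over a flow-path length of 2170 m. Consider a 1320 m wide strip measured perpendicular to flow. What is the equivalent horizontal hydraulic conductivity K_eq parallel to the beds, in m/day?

219

Flow is parallel to layering, so each bed carries its own Darcy discharge and the transmissivities add.
Σ(K_i·b_i) = 4.58×10.4 + 0.155×3.11 + 697×7.36 + 64.9×3.94 = 5434 m²/day.
Total thickness b = 24.81 m, so K_eq = Σ(K_i·b_i)/b = 219.0 m/day.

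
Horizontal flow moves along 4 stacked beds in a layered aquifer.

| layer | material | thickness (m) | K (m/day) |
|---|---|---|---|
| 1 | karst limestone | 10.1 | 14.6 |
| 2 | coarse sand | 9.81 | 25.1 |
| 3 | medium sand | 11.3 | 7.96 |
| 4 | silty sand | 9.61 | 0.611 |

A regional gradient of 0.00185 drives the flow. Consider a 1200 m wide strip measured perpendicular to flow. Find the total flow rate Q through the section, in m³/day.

Flow is parallel to layering, so each bed carries its own Darcy discharge and the transmissivities add.
Σ(K_i·b_i) = 14.6×10.1 + 25.1×9.81 + 7.96×11.3 + 0.611×9.61 = 489.5 m²/day.
Hydraulic gradient i = 0.00185.
Q = Σ(K_i·b_i) · W · i = 489.5 × 1200 × 0.001850 = 1087 m³/day.

1090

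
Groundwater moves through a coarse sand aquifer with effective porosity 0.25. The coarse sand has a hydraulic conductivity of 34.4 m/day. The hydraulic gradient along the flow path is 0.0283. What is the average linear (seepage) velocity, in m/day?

3.89

Hydraulic gradient i = 0.0283.
Darcy flux q = K · i = 34.40 × 0.02830 = 0.9735 m/day.
Seepage velocity v = q / n_e = 0.9735 / 0.25 = 3.894 m/day.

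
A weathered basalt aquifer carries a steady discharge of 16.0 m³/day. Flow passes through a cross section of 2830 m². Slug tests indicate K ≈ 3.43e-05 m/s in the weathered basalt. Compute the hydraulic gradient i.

Convert K: 3.43e-05 m/s × 86400 = 2.964 m/day.
From Q = K·A·i, i = Q / (K·A) = 16.0 / (2.964 × 2830) = 0.001908.

0.00191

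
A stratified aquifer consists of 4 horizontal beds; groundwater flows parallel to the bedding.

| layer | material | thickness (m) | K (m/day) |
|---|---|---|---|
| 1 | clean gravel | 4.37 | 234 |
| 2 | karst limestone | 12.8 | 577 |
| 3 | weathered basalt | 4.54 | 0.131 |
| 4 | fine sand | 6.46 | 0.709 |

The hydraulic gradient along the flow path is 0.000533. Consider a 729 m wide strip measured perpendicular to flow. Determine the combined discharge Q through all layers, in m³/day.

Flow is parallel to layering, so each bed carries its own Darcy discharge and the transmissivities add.
Σ(K_i·b_i) = 234×4.37 + 577×12.8 + 0.131×4.54 + 0.709×6.46 = 8413 m²/day.
Hydraulic gradient i = 0.000533.
Q = Σ(K_i·b_i) · W · i = 8413 × 729 × 0.0005330 = 3269 m³/day.

3270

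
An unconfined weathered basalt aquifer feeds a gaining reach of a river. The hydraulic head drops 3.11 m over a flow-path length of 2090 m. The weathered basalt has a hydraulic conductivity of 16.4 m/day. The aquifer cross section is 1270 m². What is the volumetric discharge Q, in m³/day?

31.0

Hydraulic gradient i = Δh / L = 3.11 / 2090 = 0.001488.
Darcy's law: Q = K · A · i = 16.40 × 1270 × 0.001488 = 30.99 m³/day.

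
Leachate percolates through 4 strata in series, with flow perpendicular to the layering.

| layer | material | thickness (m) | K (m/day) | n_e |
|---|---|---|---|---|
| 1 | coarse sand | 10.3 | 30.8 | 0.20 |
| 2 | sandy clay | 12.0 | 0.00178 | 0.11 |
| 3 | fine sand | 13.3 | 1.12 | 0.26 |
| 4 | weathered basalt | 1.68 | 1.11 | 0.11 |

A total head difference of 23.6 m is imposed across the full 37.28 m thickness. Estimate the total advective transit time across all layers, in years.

With flow normal to the layers, continuity requires the same specific discharge q through every layer.
Σ(b_i/K_i) = 10.3/30.8 + 12.0/0.00178 + 13.3/1.12 + 1.68/1.11 = 6755 d.
q = Δh / Σ(b_i/K_i) = 23.6 / 6755 = 0.003494 m/day.
In each layer the seepage velocity is v_i = q/n_i, so the layer transit time is t_i = b_i·n_i / q:
  layer 1 (coarse sand): t_1 = 10.3 × 0.20 / 0.003494 = 589.7 d
  layer 2 (sandy clay): t_2 = 12.0 × 0.11 / 0.003494 = 377.8 d
  layer 3 (fine sand): t_3 = 13.3 × 0.26 / 0.003494 = 989.8 d
  layer 4 (weathered basalt): t_4 = 1.68 × 0.11 / 0.003494 = 52.90 d
Total t = Σ t_i = 2010 days = 5.504 years.

5.50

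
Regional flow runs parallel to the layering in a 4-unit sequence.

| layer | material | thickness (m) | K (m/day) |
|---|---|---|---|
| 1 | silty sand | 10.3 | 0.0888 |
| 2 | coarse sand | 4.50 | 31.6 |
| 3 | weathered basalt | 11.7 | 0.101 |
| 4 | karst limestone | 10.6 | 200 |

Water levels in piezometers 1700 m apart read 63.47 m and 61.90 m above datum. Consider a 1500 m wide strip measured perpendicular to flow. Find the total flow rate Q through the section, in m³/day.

3140

Flow is parallel to layering, so each bed carries its own Darcy discharge and the transmissivities add.
Σ(K_i·b_i) = 0.0888×10.3 + 31.6×4.50 + 0.101×11.7 + 200×10.6 = 2264 m²/day.
Hydraulic gradient i = (63.47 − 61.90) / 1700 = 1.57 / 1700 = 0.0009235.
Q = Σ(K_i·b_i) · W · i = 2264 × 1500 × 0.0009235 = 3137 m³/day.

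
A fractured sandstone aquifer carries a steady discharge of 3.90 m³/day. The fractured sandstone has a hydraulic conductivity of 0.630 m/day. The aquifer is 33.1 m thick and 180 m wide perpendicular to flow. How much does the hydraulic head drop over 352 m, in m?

0.366

Cross-sectional area A = 180 × 33.1 = 5958 m².
From Q = K·A·i, i = Q / (K·A) = 3.90 / (0.6300 × 5958) = 0.001039.
Head loss Δh = i · L = 0.001039 × 352 = 0.3657 m.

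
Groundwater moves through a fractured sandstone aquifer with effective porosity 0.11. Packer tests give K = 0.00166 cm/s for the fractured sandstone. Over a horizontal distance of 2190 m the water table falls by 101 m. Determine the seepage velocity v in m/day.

0.601

Convert K: 0.00166 cm/s × 864 = 1.434 m/day.
Hydraulic gradient i = Δh / L = 101 / 2190 = 0.04612.
Darcy flux q = K · i = 1.434 × 0.04612 = 0.06615 m/day.
Seepage velocity v = q / n_e = 0.06615 / 0.11 = 0.6013 m/day.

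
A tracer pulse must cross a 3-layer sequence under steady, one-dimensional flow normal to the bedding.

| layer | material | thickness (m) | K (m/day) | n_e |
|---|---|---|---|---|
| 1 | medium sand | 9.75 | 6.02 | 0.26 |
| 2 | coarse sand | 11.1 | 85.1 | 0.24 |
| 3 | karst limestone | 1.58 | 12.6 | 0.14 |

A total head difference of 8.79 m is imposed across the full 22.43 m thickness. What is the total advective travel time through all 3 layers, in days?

1.16

With flow normal to the layers, continuity requires the same specific discharge q through every layer.
Σ(b_i/K_i) = 9.75/6.02 + 11.1/85.1 + 1.58/12.6 = 1.875 d.
q = Δh / Σ(b_i/K_i) = 8.79 / 1.875 = 4.687 m/day.
In each layer the seepage velocity is v_i = q/n_i, so the layer transit time is t_i = b_i·n_i / q:
  layer 1 (medium sand): t_1 = 9.75 × 0.26 / 4.687 = 0.5409 d
  layer 2 (coarse sand): t_2 = 11.1 × 0.24 / 4.687 = 0.5684 d
  layer 3 (karst limestone): t_3 = 1.58 × 0.14 / 4.687 = 0.04720 d
Total t = Σ t_i = 1.156 days.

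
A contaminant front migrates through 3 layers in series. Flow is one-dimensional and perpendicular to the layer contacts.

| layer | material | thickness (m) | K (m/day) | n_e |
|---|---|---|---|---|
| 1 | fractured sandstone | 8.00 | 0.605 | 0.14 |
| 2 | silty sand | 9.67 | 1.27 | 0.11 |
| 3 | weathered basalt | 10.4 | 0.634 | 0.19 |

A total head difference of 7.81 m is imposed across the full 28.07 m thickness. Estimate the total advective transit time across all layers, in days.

19.8

With flow normal to the layers, continuity requires the same specific discharge q through every layer.
Σ(b_i/K_i) = 8.00/0.605 + 9.67/1.27 + 10.4/0.634 = 37.24 d.
q = Δh / Σ(b_i/K_i) = 7.81 / 37.24 = 0.2097 m/day.
In each layer the seepage velocity is v_i = q/n_i, so the layer transit time is t_i = b_i·n_i / q:
  layer 1 (fractured sandstone): t_1 = 8.00 × 0.14 / 0.2097 = 5.341 d
  layer 2 (silty sand): t_2 = 9.67 × 0.11 / 0.2097 = 5.072 d
  layer 3 (weathered basalt): t_3 = 10.4 × 0.19 / 0.2097 = 9.422 d
Total t = Σ t_i = 19.84 days.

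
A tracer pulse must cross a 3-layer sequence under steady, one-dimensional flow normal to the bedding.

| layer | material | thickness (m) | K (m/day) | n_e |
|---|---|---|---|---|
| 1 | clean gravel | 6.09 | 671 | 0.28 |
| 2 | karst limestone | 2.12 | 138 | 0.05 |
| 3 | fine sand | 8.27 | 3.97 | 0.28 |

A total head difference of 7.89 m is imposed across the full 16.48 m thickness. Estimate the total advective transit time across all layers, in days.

1.10

With flow normal to the layers, continuity requires the same specific discharge q through every layer.
Σ(b_i/K_i) = 6.09/671 + 2.12/138 + 8.27/3.97 = 2.108 d.
q = Δh / Σ(b_i/K_i) = 7.89 / 2.108 = 3.744 m/day.
In each layer the seepage velocity is v_i = q/n_i, so the layer transit time is t_i = b_i·n_i / q:
  layer 1 (clean gravel): t_1 = 6.09 × 0.28 / 3.744 = 0.4555 d
  layer 2 (karst limestone): t_2 = 2.12 × 0.05 / 3.744 = 0.02831 d
  layer 3 (fine sand): t_3 = 8.27 × 0.28 / 3.744 = 0.6185 d
Total t = Σ t_i = 1.102 days.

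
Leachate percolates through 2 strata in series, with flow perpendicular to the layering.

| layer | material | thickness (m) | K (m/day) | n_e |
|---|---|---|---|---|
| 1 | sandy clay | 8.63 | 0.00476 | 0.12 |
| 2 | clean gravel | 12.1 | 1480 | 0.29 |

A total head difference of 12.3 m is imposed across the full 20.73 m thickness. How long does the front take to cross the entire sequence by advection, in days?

With flow normal to the layers, continuity requires the same specific discharge q through every layer.
Σ(b_i/K_i) = 8.63/0.00476 + 12.1/1480 = 1813 d.
q = Δh / Σ(b_i/K_i) = 12.3 / 1813 = 0.006784 m/day.
In each layer the seepage velocity is v_i = q/n_i, so the layer transit time is t_i = b_i·n_i / q:
  layer 1 (sandy clay): t_1 = 8.63 × 0.12 / 0.006784 = 152.6 d
  layer 2 (clean gravel): t_2 = 12.1 × 0.29 / 0.006784 = 517.2 d
Total t = Σ t_i = 669.9 days.

670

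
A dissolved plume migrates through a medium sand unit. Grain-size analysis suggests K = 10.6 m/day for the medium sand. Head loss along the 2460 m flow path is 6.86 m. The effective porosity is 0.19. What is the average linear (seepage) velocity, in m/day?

Hydraulic gradient i = Δh / L = 6.86 / 2460 = 0.002789.
Darcy flux q = K · i = 10.60 × 0.002789 = 0.02956 m/day.
Seepage velocity v = q / n_e = 0.02956 / 0.19 = 0.1556 m/day.

0.156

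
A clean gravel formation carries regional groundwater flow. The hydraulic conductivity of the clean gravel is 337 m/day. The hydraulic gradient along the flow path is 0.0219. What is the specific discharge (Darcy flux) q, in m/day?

7.38

Hydraulic gradient i = 0.0219.
Specific discharge q = K · i = 337.0 × 0.02190 = 7.380 m/day.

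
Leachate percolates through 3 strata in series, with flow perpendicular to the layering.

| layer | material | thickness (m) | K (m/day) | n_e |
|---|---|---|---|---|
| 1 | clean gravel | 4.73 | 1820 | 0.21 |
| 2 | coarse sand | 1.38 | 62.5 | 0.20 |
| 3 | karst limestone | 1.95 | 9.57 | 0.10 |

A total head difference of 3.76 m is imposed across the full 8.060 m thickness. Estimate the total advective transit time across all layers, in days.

0.0890

With flow normal to the layers, continuity requires the same specific discharge q through every layer.
Σ(b_i/K_i) = 4.73/1820 + 1.38/62.5 + 1.95/9.57 = 0.2284 d.
q = Δh / Σ(b_i/K_i) = 3.76 / 0.2284 = 16.46 m/day.
In each layer the seepage velocity is v_i = q/n_i, so the layer transit time is t_i = b_i·n_i / q:
  layer 1 (clean gravel): t_1 = 4.73 × 0.21 / 16.46 = 0.06035 d
  layer 2 (coarse sand): t_2 = 1.38 × 0.20 / 16.46 = 0.01677 d
  layer 3 (karst limestone): t_3 = 1.95 × 0.10 / 16.46 = 0.01185 d
Total t = Σ t_i = 0.08896 days.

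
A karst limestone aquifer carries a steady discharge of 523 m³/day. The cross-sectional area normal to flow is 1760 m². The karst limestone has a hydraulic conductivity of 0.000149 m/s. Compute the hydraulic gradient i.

0.0231

Convert K: 0.000149 m/s × 86400 = 12.87 m/day.
From Q = K·A·i, i = Q / (K·A) = 523 / (12.87 × 1760) = 0.02308.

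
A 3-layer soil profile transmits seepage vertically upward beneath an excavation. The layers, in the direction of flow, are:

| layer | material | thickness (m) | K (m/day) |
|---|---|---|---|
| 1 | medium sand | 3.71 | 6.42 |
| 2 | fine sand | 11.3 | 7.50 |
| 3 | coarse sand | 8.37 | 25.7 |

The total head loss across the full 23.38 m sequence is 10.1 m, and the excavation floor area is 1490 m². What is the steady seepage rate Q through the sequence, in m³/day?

Flow is perpendicular to layering, so the layers act in series and the equivalent K is the thickness-weighted harmonic mean.
Total thickness L = 3.71 + 11.3 + 8.37 = 23.38 m.
Σ(b_i/K_i) = 3.71/6.42 + 11.3/7.50 + 8.37/25.7 = 2.410 d.
K_eq = L / Σ(b_i/K_i) = 23.38 / 2.410 = 9.700 m/day.
Q = K_eq · A · (Δh/L) = 9.700 × 1490 × (10.1/23.38) = 6244 m³/day.

6240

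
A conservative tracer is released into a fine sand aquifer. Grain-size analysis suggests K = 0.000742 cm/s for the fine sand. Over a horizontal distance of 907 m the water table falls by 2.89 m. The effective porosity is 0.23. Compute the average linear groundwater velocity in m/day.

Convert K: 0.000742 cm/s × 864 = 0.6411 m/day.
Hydraulic gradient i = Δh / L = 2.89 / 907 = 0.003186.
Darcy flux q = K · i = 0.6411 × 0.003186 = 0.002043 m/day.
Seepage velocity v = q / n_e = 0.002043 / 0.23 = 0.008881 m/day.

0.00888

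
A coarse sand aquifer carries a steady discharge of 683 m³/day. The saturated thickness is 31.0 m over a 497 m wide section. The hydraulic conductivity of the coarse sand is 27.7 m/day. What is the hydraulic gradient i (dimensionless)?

0.00160

Cross-sectional area A = 497 × 31.0 = 15407 m².
From Q = K·A·i, i = Q / (K·A) = 683 / (27.70 × 15407) = 0.001600.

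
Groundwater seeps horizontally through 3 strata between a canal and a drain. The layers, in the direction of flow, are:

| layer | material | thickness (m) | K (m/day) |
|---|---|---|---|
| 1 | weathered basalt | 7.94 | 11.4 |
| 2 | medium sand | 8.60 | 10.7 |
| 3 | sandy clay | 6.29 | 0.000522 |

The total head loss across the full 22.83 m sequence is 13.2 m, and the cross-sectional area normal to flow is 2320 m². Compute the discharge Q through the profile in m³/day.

Flow is perpendicular to layering, so the layers act in series and the equivalent K is the thickness-weighted harmonic mean.
Total thickness L = 7.94 + 8.60 + 6.29 = 22.83 m.
Σ(b_i/K_i) = 7.94/11.4 + 8.60/10.7 + 6.29/0.000522 = 12051 d.
K_eq = L / Σ(b_i/K_i) = 22.83 / 12051 = 0.001894 m/day.
Q = K_eq · A · (Δh/L) = 0.001894 × 2320 × (13.2/22.83) = 2.541 m³/day.

2.54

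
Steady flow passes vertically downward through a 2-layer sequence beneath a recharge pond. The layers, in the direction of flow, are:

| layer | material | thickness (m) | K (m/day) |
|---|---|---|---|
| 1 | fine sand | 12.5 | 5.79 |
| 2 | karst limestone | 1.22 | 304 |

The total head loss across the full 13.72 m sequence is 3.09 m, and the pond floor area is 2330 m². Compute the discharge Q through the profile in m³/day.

Flow is perpendicular to layering, so the layers act in series and the equivalent K is the thickness-weighted harmonic mean.
Total thickness L = 12.5 + 1.22 = 13.72 m.
Σ(b_i/K_i) = 12.5/5.79 + 1.22/304 = 2.163 d.
K_eq = L / Σ(b_i/K_i) = 13.72 / 2.163 = 6.343 m/day.
Q = K_eq · A · (Δh/L) = 6.343 × 2330 × (3.09/13.72) = 3329 m³/day.

3330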